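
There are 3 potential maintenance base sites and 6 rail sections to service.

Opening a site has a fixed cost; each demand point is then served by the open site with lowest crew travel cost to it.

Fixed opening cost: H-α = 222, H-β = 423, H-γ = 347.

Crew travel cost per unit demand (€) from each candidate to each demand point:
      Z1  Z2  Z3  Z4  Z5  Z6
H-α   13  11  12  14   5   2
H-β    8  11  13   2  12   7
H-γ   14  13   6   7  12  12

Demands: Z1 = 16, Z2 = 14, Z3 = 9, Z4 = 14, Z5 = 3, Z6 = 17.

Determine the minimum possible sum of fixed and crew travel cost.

937

Open {H-α}: assign each demand point to its cheapest open site.
  Z1→H-α 16×13=208, Z2→H-α 14×11=154, Z3→H-α 9×12=108, Z4→H-α 14×14=196, Z5→H-α 3×5=15, Z6→H-α 17×2=34
  crew travel cost 715, fixed 222 → total 937.
Compare {H-β}: crew travel cost 582 + fixed 423 = 1005.
Compare {H-α, H-β}: crew travel cost 467 + fixed 645 = 1112.
Compare {H-α, H-γ}: crew travel cost 563 + fixed 569 = 1132.
All other subsets cost ≥ 1005. Minimum total cost: 937.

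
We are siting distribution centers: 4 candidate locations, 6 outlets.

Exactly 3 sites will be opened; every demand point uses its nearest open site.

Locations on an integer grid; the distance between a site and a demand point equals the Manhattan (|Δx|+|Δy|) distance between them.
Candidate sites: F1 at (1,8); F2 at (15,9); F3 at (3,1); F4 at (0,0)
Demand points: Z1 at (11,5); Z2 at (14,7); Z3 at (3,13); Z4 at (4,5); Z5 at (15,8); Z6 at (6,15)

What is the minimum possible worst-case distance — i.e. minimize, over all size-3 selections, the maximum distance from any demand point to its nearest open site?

Open {F1, F2, F3}.
  Farthest demand point is Z6 at distance 12 (to F1); all others are ≤ 12.
With {F1, F2, F4} the worst case is 12.
With {F1, F3, F4} the worst case is 14.
No size-3 selection achieves below 12.

12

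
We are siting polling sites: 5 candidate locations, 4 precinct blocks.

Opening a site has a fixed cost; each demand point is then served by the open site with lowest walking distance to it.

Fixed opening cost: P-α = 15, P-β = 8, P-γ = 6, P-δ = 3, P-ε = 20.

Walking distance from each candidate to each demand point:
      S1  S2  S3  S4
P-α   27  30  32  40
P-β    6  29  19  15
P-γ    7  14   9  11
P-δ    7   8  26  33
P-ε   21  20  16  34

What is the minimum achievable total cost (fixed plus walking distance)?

Open {P-γ, P-δ}: assign each demand point to its cheapest open site.
  S1→P-γ 7, S2→P-δ 8, S3→P-γ 9, S4→P-γ 11
  walking distance 35, fixed 9 → total 44.
Compare {P-γ}: walking distance 41 + fixed 6 = 47.
Compare {P-β, P-γ, P-δ}: walking distance 34 + fixed 17 = 51.
Compare {P-β, P-γ}: walking distance 40 + fixed 14 = 54.
All other subsets cost ≥ 47. Minimum total cost: 44.

44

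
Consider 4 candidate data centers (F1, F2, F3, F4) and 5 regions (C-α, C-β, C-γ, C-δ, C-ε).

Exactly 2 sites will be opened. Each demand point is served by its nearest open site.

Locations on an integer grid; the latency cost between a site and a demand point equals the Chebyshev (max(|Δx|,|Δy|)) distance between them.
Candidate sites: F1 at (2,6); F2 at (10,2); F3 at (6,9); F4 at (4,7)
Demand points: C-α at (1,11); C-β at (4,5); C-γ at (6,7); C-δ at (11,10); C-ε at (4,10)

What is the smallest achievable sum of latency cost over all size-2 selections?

Open {F3, F4}.
  C-α→F4 4, C-β→F4 2, C-γ→F3 2, C-δ→F3 5, C-ε→F3 2  ⇒ total 15.
Compare {F1, F3}: total 16.
Compare {F1, F4}: total 18.
No size-2 selection does better; minimum is 15.

15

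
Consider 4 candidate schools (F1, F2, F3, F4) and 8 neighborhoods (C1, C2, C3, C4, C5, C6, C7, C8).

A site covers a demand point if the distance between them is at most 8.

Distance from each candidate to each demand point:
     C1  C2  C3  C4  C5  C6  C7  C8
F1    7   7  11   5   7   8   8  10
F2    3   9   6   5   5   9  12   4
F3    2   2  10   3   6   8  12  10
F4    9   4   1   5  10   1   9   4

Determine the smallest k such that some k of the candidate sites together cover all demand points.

Coverage sets (demand points within 8 of each site):
  F1: {C1, C2, C4, C5, C6, C7}
  F2: {C1, C3, C4, C5, C8}
  F3: {C1, C2, C4, C5, C6}
  F4: {C2, C3, C4, C6, C8}
No single site covers all 8 demand points.
But {F1, F2} covers everything, so the minimum is 2.

2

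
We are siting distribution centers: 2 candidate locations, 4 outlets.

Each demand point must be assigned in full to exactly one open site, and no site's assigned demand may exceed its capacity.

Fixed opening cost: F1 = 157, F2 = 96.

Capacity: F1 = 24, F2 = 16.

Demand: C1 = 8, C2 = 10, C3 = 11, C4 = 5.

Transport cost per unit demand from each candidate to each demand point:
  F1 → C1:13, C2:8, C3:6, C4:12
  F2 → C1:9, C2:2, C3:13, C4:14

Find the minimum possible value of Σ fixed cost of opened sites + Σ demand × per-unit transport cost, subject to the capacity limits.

Open {F1, F2}; cheapest assignment that respects the capacities:
  F1 (cap 24, load 24): C1, C3, C4 — cost 8×13 + 11×6 + 5×12 = 230
  F2 (cap 16, load 10): C2 — cost 10×2 = 20
  Shipping 250, fixed 253 → total 503.
  Any other capacity-feasible assignment to {F1, F2} ships for at least 250.
Total demand is 34 and no other set of sites has combined capacity ≥ 34, so {F1, F2} is the only feasible choice of open sites. Minimum: 503.

503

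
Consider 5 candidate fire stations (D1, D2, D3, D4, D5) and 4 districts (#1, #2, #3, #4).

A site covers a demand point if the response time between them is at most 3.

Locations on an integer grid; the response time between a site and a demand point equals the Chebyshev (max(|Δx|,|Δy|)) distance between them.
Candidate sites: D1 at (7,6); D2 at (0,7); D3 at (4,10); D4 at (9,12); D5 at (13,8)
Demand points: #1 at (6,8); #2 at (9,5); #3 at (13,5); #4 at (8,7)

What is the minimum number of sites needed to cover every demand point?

2

Coverage sets (demand points within 3 of each site):
  D1: {#1, #2, #4}
  D2: {}
  D3: {#1}
  D4: {}
  D5: {#3}
No single site covers all 4 demand points.
But {D1, D5} covers everything, so the minimum is 2.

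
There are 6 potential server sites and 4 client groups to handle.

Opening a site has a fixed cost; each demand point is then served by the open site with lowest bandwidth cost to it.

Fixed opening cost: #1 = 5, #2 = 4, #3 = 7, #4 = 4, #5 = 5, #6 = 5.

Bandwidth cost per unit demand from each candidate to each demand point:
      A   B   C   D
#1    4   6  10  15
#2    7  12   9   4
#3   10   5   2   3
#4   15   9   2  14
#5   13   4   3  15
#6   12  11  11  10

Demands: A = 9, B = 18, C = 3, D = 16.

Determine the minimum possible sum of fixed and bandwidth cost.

Open {#1, #3, #5}: assign each demand point to its cheapest open site.
  A→#1 9×4=36, B→#5 18×4=72, C→#3 3×2=6, D→#3 16×3=48
  bandwidth cost 162, fixed 17 → total 179.
Compare {#1, #2, #3, #5}: bandwidth cost 162 + fixed 21 = 183.
Compare {#1, #3, #4, #5}: bandwidth cost 162 + fixed 21 = 183.
Compare {#1, #3, #5, #6}: bandwidth cost 162 + fixed 22 = 184.
All other subsets cost ≥ 183. Minimum total cost: 179.

179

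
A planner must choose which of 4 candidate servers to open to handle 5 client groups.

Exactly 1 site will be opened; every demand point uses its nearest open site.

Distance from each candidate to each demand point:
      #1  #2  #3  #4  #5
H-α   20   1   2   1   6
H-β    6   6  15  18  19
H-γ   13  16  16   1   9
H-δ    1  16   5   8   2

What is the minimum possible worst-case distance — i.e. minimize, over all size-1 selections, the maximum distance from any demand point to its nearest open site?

16

Open {H-γ}.
  Farthest demand point is #2 at distance 16 (to H-γ); all others are ≤ 16.
With {H-δ} the worst case is 16.
With {H-β} the worst case is 19.
No size-1 selection achieves below 16.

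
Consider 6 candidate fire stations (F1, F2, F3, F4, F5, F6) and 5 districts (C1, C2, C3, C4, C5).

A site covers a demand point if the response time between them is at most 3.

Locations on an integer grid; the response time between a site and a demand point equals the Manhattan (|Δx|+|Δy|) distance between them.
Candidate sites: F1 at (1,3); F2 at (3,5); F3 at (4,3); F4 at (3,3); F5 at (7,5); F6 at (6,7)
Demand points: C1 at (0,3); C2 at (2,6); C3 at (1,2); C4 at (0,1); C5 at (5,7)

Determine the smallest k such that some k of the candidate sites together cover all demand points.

3

Coverage sets (demand points within 3 of each site):
  F1: {C1, C3, C4}
  F2: {C2}
  F3: {}
  F4: {C1, C3}
  F5: {}
  F6: {C5}
No 2 sites suffice: every size-2 union leaves at least one demand point uncovered.
But {F1, F2, F6} covers everything, so the minimum is 3.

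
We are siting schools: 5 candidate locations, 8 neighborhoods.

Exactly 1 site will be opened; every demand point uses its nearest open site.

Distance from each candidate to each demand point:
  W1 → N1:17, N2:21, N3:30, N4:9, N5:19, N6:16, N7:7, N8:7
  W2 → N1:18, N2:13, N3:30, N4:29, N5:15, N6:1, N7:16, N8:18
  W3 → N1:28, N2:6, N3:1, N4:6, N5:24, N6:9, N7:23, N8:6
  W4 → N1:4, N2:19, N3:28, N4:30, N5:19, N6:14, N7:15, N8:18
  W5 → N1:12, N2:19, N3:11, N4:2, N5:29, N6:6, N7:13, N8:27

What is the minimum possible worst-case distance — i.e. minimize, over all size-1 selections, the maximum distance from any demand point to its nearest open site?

Open {W3}.
  Farthest demand point is N1 at distance 28 (to W3); all others are ≤ 28.
With {W5} the worst case is 29.
With {W1} the worst case is 30.
No size-1 selection achieves below 28.

28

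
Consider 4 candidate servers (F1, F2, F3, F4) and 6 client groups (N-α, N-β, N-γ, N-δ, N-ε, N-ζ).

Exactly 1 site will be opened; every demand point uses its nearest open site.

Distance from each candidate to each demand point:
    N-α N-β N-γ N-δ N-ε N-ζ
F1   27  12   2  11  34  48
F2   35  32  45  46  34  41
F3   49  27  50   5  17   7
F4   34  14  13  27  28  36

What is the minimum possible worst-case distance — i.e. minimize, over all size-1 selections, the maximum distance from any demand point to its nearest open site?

36

Open {F4}.
  Farthest demand point is N-ζ at distance 36 (to F4); all others are ≤ 36.
With {F2} the worst case is 46.
With {F1} the worst case is 48.
No size-1 selection achieves below 36.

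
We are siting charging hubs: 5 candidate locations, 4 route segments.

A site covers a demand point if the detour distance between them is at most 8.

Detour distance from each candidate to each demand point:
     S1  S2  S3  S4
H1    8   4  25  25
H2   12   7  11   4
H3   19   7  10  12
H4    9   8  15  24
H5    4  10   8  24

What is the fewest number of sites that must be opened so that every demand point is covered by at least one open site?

Coverage sets (demand points within 8 of each site):
  H1: {S1, S2}
  H2: {S2, S4}
  H3: {S2}
  H4: {S2}
  H5: {S1, S3}
No single site covers all 4 demand points.
But {H2, H5} covers everything, so the minimum is 2.

2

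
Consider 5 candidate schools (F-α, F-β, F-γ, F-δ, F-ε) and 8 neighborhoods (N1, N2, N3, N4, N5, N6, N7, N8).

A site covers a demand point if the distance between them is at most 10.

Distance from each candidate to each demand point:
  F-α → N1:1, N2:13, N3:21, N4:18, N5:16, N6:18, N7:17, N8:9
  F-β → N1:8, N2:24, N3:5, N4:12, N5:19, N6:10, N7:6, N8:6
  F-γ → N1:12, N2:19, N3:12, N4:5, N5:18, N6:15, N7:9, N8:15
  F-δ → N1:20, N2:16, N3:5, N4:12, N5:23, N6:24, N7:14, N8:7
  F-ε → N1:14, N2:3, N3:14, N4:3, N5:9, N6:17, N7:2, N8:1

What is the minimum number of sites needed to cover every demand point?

2

Coverage sets (demand points within 10 of each site):
  F-α: {N1, N8}
  F-β: {N1, N3, N6, N7, N8}
  F-γ: {N4, N7}
  F-δ: {N3, N8}
  F-ε: {N2, N4, N5, N7, N8}
No single site covers all 8 demand points.
But {F-β, F-ε} covers everything, so the minimum is 2.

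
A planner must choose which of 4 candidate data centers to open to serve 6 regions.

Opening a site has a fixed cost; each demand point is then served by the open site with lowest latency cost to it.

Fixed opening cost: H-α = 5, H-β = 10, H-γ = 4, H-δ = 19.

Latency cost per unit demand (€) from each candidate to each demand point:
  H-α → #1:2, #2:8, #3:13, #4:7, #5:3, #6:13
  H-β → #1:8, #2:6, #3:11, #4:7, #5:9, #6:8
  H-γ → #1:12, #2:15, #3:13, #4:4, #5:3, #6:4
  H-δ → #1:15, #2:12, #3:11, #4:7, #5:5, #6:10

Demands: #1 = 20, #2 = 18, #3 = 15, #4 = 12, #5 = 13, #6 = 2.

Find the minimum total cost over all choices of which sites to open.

Open {H-α, H-β, H-γ}: assign each demand point to its cheapest open site.
  #1→H-α 20×2=40, #2→H-β 18×6=108, #3→H-β 15×11=165, #4→H-γ 12×4=48, #5→H-α 13×3=39, #6→H-γ 2×4=8
  latency cost 408, fixed 19 → total 427.
Compare {H-α, H-β, H-γ, H-δ}: latency cost 408 + fixed 38 = 446.
Compare {H-α, H-β}: latency cost 452 + fixed 15 = 467.
Compare {H-α, H-γ, H-δ}: latency cost 444 + fixed 28 = 472.
All other subsets cost ≥ 446. Minimum total cost: 427.

427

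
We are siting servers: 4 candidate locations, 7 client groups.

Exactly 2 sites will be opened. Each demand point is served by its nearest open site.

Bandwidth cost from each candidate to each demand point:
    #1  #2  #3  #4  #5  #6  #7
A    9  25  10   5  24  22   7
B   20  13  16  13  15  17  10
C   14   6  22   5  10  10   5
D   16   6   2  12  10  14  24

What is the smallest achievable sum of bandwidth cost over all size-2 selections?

Open {C, D}.
  #1→C 14, #2→C 6, #3→D 2, #4→C 5, #5→C 10, #6→C 10, #7→C 5  ⇒ total 52.
Compare {A, D}: total 53.
Compare {A, C}: total 55.
No size-2 selection does better; minimum is 52.

52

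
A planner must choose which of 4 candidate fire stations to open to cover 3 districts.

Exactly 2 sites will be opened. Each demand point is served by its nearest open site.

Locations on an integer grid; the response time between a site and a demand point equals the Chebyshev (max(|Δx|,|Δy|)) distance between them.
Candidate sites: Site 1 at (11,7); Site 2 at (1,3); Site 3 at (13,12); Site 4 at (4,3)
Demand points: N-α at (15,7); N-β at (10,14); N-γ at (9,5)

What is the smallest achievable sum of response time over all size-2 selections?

9

Open {Site 1, Site 3}.
  N-α→Site 1 4, N-β→Site 3 3, N-γ→Site 1 2  ⇒ total 9.
Compare {Site 1, Site 2}: total 13.
Compare {Site 1, Site 4}: total 13.
No size-2 selection does better; minimum is 9.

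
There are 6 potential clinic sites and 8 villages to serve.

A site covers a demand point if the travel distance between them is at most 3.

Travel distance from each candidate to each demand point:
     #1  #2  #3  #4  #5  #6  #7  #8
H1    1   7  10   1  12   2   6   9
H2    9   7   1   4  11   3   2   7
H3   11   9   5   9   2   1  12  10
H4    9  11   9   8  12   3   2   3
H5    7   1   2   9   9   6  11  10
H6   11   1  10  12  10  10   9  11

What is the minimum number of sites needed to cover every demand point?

4

Coverage sets (demand points within 3 of each site):
  H1: {#1, #4, #6}
  H2: {#3, #6, #7}
  H3: {#5, #6}
  H4: {#6, #7, #8}
  H5: {#2, #3}
  H6: {#2}
No 3 sites suffice: every size-3 union leaves at least one demand point uncovered.
But {H1, H3, H4, H5} covers everything, so the minimum is 4.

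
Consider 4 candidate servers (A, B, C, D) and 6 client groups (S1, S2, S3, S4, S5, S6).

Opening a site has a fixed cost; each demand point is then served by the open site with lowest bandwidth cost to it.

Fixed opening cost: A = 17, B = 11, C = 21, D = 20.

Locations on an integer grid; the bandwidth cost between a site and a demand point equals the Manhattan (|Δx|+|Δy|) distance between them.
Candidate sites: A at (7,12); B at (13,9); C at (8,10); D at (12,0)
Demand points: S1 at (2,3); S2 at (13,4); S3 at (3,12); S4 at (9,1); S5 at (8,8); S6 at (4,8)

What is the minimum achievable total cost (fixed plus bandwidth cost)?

Open {C}: assign each demand point to its cheapest open site.
  S1→C 13, S2→C 11, S3→C 7, S4→C 10, S5→C 2, S6→C 6
  bandwidth cost 49, fixed 21 → total 70.
Compare {A}: bandwidth cost 57 + fixed 17 = 74.
Compare {B}: bandwidth cost 63 + fixed 11 = 74.
Compare {A, B}: bandwidth cost 47 + fixed 28 = 75.
All other subsets cost ≥ 74. Minimum total cost: 70.

70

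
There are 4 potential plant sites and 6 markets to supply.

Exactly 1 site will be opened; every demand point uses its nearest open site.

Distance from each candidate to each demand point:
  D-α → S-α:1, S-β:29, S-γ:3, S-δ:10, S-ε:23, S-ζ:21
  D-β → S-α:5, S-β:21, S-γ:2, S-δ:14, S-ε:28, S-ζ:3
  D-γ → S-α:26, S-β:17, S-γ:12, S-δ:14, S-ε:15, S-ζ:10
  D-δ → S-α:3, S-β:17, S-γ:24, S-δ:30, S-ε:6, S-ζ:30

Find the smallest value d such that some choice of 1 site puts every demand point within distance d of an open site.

26

Open {D-γ}.
  Farthest demand point is S-α at distance 26 (to D-γ); all others are ≤ 26.
With {D-β} the worst case is 28.
With {D-α} the worst case is 29.
No size-1 selection achieves below 26.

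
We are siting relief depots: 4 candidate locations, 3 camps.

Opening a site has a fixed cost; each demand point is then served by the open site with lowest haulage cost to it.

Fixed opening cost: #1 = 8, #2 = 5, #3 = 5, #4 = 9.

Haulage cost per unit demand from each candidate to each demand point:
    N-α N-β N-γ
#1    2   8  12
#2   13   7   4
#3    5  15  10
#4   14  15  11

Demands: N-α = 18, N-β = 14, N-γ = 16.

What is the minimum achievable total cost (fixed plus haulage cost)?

211

Open {#1, #2}: assign each demand point to its cheapest open site.
  N-α→#1 18×2=36, N-β→#2 14×7=98, N-γ→#2 16×4=64
  haulage cost 198, fixed 13 → total 211.
Compare {#1, #2, #3}: haulage cost 198 + fixed 18 = 216.
Compare {#1, #2, #4}: haulage cost 198 + fixed 22 = 220.
Compare {#1, #2, #3, #4}: haulage cost 198 + fixed 27 = 225.
All other subsets cost ≥ 216. Minimum total cost: 211.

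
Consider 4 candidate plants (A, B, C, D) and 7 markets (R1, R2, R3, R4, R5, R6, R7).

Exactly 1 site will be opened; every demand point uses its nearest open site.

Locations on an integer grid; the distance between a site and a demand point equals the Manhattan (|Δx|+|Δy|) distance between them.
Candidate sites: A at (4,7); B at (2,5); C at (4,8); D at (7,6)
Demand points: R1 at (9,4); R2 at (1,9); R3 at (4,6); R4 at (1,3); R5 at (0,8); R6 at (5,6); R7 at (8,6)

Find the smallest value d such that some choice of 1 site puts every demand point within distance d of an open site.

8

Open {A}.
  Farthest demand point is R1 at distance 8 (to A); all others are ≤ 8.
With {B} the worst case is 8.
With {C} the worst case is 9.
No size-1 selection achieves below 8.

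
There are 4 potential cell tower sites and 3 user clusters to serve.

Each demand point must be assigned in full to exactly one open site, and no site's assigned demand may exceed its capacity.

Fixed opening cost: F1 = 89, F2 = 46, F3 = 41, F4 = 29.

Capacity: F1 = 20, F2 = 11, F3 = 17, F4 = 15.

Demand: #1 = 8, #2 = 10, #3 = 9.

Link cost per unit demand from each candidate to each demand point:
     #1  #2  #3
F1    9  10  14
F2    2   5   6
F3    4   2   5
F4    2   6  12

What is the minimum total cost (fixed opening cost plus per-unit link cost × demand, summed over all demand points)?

Open {F2, F3, F4}; cheapest assignment that respects the capacities:
  F2 (cap 11, load 9): #3 — cost 9×6 = 54
  F3 (cap 17, load 10): #2 — cost 10×2 = 20
  F4 (cap 15, load 8): #1 — cost 8×2 = 16
  Shipping 90, fixed 116 → total 206.
  Any other capacity-feasible assignment to {F2, F3, F4} ships for at least 90.
Compare {F3, F4}: its best feasible assignment gives total 207.
Compare {F2, F3}: its best feasible assignment gives total 214.
Every other set of open sites that can feasibly serve all demand totals ≥ 207 even under its best assignment. Minimum: 206.

206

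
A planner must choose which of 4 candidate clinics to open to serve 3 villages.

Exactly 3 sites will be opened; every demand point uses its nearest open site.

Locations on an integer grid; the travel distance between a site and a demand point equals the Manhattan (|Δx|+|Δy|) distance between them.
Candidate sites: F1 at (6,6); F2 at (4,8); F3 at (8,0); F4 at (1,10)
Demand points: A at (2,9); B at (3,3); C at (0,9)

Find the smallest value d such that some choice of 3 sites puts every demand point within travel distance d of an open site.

Open {F1, F2, F3}.
  Farthest demand point is B at travel distance 6 (to F1); all others are ≤ 6.
With {F1, F2, F4} the worst case is 6.
With {F1, F3, F4} the worst case is 6.
No size-3 selection achieves below 6.

6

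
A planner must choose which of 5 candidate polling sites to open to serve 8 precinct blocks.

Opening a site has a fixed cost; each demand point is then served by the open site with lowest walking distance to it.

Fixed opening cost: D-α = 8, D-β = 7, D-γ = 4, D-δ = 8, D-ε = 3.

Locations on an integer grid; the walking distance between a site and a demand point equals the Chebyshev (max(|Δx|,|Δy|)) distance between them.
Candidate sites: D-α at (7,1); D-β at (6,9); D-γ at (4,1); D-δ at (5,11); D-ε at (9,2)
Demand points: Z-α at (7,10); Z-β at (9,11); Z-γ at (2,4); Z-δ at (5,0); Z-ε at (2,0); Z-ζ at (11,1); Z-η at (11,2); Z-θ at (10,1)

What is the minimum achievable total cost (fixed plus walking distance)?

Open {D-β, D-γ, D-ε}: assign each demand point to its cheapest open site.
  Z-α→D-β 1, Z-β→D-β 3, Z-γ→D-γ 3, Z-δ→D-γ 1, Z-ε→D-γ 2, Z-ζ→D-ε 2, Z-η→D-ε 2, Z-θ→D-ε 1
  walking distance 15, fixed 14 → total 29.
Compare {D-γ, D-δ, D-ε}: walking distance 17 + fixed 15 = 32.
Compare {D-β, D-ε}: walking distance 25 + fixed 10 = 35.
Compare {D-γ, D-ε}: walking distance 28 + fixed 7 = 35.
All other subsets cost ≥ 32. Minimum total cost: 29.

29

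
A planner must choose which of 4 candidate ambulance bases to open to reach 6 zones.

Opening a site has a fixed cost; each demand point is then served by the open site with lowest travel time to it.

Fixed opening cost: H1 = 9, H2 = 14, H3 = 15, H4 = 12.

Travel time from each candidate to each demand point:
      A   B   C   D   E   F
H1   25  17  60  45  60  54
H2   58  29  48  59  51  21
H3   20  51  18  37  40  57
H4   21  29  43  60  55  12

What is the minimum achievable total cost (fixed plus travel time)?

Open {H1, H3, H4}: assign each demand point to its cheapest open site.
  A→H3 20, B→H1 17, C→H3 18, D→H3 37, E→H3 40, F→H4 12
  travel time 144, fixed 36 → total 180.
Compare {H3, H4}: travel time 156 + fixed 27 = 183.
Compare {H1, H2, H3}: travel time 153 + fixed 38 = 191.
Compare {H2, H3}: travel time 165 + fixed 29 = 194.
All other subsets cost ≥ 183. Minimum total cost: 180.

180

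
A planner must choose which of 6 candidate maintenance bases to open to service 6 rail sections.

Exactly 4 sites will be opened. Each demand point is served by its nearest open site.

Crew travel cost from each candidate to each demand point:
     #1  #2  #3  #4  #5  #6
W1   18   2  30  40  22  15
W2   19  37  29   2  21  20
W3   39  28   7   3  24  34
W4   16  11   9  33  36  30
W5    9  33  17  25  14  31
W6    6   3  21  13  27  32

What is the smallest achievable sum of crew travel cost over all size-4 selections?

47

Open {W1, W3, W5, W6}.
  #1→W6 6, #2→W1 2, #3→W3 7, #4→W3 3, #5→W5 14, #6→W1 15  ⇒ total 47.
Compare {W1, W2, W3, W5}: total 49.
Compare {W1, W3, W4, W5}: total 50.
No size-4 selection does better; minimum is 47.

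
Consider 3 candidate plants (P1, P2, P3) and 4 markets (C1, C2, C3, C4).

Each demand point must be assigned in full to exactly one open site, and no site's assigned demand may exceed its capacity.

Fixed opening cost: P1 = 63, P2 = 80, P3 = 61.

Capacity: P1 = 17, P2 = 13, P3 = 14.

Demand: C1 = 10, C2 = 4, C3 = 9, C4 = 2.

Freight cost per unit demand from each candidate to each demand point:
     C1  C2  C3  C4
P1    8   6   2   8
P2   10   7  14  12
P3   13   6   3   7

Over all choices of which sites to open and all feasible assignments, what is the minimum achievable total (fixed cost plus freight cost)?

Open {P1, P3}; cheapest assignment that respects the capacities:
  P1 (cap 17, load 14): C1, C2 — cost 10×8 + 4×6 = 104
  P3 (cap 14, load 11): C3, C4 — cost 9×3 + 2×7 = 41
  Shipping 145, fixed 124 → total 269.
  Any other capacity-feasible assignment to {P1, P3} ships for at least 145.
Compare {P1, P2}: its best feasible assignment gives total 301.
Compare {P2, P3}: its best feasible assignment gives total 316.
Every other set of open sites that can feasibly serve all demand totals ≥ 301 even under its best assignment. Minimum: 269.

269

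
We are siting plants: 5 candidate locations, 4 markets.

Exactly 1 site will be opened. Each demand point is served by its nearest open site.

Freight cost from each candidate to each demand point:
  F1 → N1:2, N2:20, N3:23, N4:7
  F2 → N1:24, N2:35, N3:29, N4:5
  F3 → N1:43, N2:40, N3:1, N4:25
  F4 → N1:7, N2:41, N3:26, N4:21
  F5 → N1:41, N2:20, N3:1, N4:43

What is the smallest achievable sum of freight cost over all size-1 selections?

52

Open {F1}.
  N1→F1 2, N2→F1 20, N3→F1 23, N4→F1 7  ⇒ total 52.
Compare {F2}: total 93.
Compare {F4}: total 95.
No size-1 selection does better; minimum is 52.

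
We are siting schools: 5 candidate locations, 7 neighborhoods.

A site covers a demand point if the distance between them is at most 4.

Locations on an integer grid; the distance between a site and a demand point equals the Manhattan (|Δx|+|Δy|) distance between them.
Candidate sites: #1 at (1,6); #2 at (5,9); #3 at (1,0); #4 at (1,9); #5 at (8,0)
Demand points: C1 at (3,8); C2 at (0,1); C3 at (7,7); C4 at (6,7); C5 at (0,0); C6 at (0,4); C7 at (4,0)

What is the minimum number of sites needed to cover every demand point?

Coverage sets (demand points within 4 of each site):
  #1: {C1, C6}
  #2: {C1, C3, C4}
  #3: {C2, C5, C7}
  #4: {C1}
  #5: {C7}
No 2 sites suffice: every size-2 union leaves at least one demand point uncovered.
But {#1, #2, #3} covers everything, so the minimum is 3.

3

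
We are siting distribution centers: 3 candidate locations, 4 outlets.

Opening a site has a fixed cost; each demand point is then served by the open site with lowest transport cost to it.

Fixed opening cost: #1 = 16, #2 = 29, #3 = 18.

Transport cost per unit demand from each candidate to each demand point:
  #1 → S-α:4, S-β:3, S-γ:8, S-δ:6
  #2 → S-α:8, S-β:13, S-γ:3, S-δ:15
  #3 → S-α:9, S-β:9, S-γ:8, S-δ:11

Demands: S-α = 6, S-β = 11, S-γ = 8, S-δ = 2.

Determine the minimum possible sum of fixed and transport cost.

Open {#1, #2}: assign each demand point to its cheapest open site.
  S-α→#1 6×4=24, S-β→#1 11×3=33, S-γ→#2 8×3=24, S-δ→#1 2×6=12
  transport cost 93, fixed 45 → total 138.
Compare {#1}: transport cost 133 + fixed 16 = 149.
Compare {#1, #2, #3}: transport cost 93 + fixed 63 = 156.
Compare {#1, #3}: transport cost 133 + fixed 34 = 167.
All other subsets cost ≥ 149. Minimum total cost: 138.

138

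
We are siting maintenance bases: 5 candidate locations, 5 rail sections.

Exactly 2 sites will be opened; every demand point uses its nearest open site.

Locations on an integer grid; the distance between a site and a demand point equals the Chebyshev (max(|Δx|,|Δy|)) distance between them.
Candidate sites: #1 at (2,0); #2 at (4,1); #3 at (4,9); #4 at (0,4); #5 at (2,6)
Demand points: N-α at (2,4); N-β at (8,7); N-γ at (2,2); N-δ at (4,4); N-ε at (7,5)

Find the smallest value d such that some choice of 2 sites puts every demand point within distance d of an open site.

4

Open {#1, #3}.
  Farthest demand point is N-α at distance 4 (to #1); all others are ≤ 4.
With {#2, #3} the worst case is 4.
With {#3, #4} the worst case is 4.
No size-2 selection achieves below 4.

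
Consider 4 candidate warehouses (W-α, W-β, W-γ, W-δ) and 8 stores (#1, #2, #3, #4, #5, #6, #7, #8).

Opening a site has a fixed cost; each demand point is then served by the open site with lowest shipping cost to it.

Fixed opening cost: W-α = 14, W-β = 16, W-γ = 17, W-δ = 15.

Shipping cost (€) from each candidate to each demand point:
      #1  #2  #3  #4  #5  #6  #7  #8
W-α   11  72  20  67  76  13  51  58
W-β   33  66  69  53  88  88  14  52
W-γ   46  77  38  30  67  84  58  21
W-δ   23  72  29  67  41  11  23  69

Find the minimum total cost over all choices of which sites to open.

275

Open {W-α, W-γ, W-δ}: assign each demand point to its cheapest open site.
  #1→W-α 11, #2→W-α 72, #3→W-α 20, #4→W-γ 30, #5→W-δ 41, #6→W-δ 11, #7→W-δ 23, #8→W-γ 21
  shipping cost 229, fixed 46 → total 275.
Compare {W-α, W-β, W-γ, W-δ}: shipping cost 214 + fixed 62 = 276.
Compare {W-γ, W-δ}: shipping cost 250 + fixed 32 = 282.
Compare {W-β, W-γ, W-δ}: shipping cost 235 + fixed 48 = 283.
All other subsets cost ≥ 276. Minimum total cost: 275.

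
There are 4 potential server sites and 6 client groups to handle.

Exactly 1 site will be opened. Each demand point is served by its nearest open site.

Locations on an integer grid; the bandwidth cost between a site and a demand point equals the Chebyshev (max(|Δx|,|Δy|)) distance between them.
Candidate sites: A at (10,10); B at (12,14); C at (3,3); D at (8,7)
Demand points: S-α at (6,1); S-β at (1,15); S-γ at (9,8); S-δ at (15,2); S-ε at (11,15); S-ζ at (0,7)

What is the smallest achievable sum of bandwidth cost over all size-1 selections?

38

Open {D}.
  S-α→D 6, S-β→D 8, S-γ→D 1, S-δ→D 7, S-ε→D 8, S-ζ→D 8  ⇒ total 38.
Compare {A}: total 43.
Compare {C}: total 49.
No size-1 selection does better; minimum is 38.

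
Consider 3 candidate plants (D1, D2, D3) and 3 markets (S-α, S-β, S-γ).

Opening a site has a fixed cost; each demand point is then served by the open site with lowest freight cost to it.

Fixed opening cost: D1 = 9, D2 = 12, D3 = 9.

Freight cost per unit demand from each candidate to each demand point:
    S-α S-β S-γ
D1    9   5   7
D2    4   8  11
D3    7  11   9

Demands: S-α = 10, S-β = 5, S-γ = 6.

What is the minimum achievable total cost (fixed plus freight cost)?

Open {D1, D2}: assign each demand point to its cheapest open site.
  S-α→D2 10×4=40, S-β→D1 5×5=25, S-γ→D1 6×7=42
  freight cost 107, fixed 21 → total 128.
Compare {D1, D2, D3}: freight cost 107 + fixed 30 = 137.
Compare {D1, D3}: freight cost 137 + fixed 18 = 155.
Compare {D2, D3}: freight cost 134 + fixed 21 = 155.
All other subsets cost ≥ 137. Minimum total cost: 128.

128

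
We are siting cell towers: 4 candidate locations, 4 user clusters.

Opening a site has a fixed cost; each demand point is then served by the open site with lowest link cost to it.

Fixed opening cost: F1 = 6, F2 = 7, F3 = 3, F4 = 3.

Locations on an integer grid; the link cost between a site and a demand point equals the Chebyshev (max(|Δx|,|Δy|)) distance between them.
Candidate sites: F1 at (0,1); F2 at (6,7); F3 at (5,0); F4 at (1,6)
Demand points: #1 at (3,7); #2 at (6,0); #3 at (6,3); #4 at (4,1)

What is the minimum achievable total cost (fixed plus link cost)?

13

Open {F3, F4}: assign each demand point to its cheapest open site.
  #1→F4 2, #2→F3 1, #3→F3 3, #4→F3 1
  link cost 7, fixed 6 → total 13.
Compare {F3}: link cost 12 + fixed 3 = 15.
Compare {F2, F3}: link cost 8 + fixed 10 = 18.
Compare {F1, F3, F4}: link cost 7 + fixed 12 = 19.
All other subsets cost ≥ 15. Minimum total cost: 13.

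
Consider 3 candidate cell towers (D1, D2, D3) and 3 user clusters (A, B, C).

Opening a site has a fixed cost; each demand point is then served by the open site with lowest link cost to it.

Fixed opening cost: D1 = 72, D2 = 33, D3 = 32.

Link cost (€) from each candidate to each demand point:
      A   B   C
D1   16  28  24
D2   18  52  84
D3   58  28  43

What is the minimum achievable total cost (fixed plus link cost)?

140

Open {D1}: assign each demand point to its cheapest open site.
  A→D1 16, B→D1 28, C→D1 24
  link cost 68, fixed 72 → total 140.
Compare {D2, D3}: link cost 89 + fixed 65 = 154.
Compare {D3}: link cost 129 + fixed 32 = 161.
Compare {D1, D3}: link cost 68 + fixed 104 = 172.
All other subsets cost ≥ 154. Minimum total cost: 140.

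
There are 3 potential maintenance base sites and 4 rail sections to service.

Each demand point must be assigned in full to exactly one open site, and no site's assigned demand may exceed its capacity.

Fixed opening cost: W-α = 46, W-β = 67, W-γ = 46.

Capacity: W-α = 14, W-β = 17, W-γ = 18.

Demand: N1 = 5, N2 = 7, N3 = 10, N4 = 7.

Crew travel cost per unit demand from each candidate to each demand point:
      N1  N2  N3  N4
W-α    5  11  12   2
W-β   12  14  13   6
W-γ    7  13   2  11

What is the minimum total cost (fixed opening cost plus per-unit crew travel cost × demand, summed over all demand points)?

238

Open {W-α, W-γ}; cheapest assignment that respects the capacities:
  W-α (cap 14, load 14): N2, N4 — cost 7×11 + 7×2 = 91
  W-γ (cap 18, load 15): N1, N3 — cost 5×7 + 10×2 = 55
  Shipping 146, fixed 92 → total 238.
  Any other capacity-feasible assignment to {W-α, W-γ} ships for at least 146.
Compare {W-α, W-β, W-γ}: its best feasible assignment gives total 305.
Compare {W-β, W-γ}: its best feasible assignment gives total 308.
Every other set of open sites that can feasibly serve all demand totals ≥ 305 even under its best assignment. Minimum: 238.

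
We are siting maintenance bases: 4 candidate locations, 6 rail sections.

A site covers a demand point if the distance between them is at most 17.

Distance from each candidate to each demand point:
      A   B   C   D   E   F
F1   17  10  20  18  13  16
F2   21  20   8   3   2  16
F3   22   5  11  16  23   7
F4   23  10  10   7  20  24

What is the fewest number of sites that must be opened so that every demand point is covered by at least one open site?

Coverage sets (demand points within 17 of each site):
  F1: {A, B, E, F}
  F2: {C, D, E, F}
  F3: {B, C, D, F}
  F4: {B, C, D}
No single site covers all 6 demand points.
But {F1, F2} covers everything, so the minimum is 2.

2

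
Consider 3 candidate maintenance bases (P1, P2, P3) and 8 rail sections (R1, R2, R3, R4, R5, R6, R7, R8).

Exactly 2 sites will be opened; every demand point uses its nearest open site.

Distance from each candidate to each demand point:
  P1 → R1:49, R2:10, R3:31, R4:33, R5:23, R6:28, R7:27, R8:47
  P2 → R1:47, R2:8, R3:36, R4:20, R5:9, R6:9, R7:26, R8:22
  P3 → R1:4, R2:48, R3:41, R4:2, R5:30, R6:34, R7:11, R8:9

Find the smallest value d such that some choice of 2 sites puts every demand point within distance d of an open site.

31

Open {P1, P3}.
  Farthest demand point is R3 at distance 31 (to P1); all others are ≤ 31.
With {P2, P3} the worst case is 36.
With {P1, P2} the worst case is 47.
No size-2 selection achieves below 31.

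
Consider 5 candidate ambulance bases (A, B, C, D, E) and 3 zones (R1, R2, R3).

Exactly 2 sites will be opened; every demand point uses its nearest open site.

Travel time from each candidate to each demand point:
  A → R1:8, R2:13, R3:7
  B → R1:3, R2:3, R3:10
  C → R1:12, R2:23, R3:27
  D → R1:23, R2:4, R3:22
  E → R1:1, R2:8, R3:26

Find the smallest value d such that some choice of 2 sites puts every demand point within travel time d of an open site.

7

Open {A, B}.
  Farthest demand point is R3 at travel time 7 (to A); all others are ≤ 7.
With {A, D} the worst case is 8.
With {A, E} the worst case is 8.
No size-2 selection achieves below 7.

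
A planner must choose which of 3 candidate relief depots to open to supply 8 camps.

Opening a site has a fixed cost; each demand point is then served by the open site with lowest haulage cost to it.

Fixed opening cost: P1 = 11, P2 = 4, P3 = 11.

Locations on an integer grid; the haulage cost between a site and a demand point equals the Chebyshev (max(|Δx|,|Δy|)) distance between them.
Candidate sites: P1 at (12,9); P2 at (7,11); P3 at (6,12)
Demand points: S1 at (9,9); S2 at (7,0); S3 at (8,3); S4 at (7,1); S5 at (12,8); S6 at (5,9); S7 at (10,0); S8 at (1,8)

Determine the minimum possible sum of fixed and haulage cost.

58

Open {P1, P2}: assign each demand point to its cheapest open site.
  S1→P2 2, S2→P1 9, S3→P1 6, S4→P1 8, S5→P1 1, S6→P2 2, S7→P1 9, S8→P2 6
  haulage cost 43, fixed 15 → total 58.
Compare {P2}: haulage cost 55 + fixed 4 = 59.
Compare {P1}: haulage cost 54 + fixed 11 = 65.
Compare {P1, P3}: haulage cost 44 + fixed 22 = 66.
All other subsets cost ≥ 59. Minimum total cost: 58.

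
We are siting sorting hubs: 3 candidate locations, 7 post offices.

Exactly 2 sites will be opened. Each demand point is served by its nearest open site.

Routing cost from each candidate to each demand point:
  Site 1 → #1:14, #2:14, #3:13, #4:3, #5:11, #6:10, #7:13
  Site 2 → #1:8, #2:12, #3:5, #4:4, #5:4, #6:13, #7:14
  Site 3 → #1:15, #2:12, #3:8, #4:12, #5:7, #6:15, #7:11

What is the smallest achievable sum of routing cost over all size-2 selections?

Open {Site 1, Site 2}.
  #1→Site 2 8, #2→Site 2 12, #3→Site 2 5, #4→Site 1 3, #5→Site 2 4, #6→Site 1 10, #7→Site 1 13  ⇒ total 55.
Compare {Site 2, Site 3}: total 57.
Compare {Site 1, Site 3}: total 65.

55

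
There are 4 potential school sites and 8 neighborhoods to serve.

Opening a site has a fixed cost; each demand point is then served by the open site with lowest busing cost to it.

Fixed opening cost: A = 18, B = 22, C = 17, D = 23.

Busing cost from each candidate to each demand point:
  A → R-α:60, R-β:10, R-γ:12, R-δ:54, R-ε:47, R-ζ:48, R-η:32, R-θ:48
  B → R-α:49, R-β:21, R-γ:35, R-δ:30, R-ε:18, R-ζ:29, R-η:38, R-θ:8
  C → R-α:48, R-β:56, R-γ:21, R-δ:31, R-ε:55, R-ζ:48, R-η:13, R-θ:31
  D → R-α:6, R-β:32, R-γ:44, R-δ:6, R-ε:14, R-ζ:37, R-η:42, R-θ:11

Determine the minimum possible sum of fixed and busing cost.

Open {A, C, D}: assign each demand point to its cheapest open site.
  R-α→D 6, R-β→A 10, R-γ→A 12, R-δ→D 6, R-ε→D 14, R-ζ→D 37, R-η→C 13, R-θ→D 11
  busing cost 109, fixed 58 → total 167.
Compare {A, D}: busing cost 128 + fixed 41 = 169.
Compare {A, B, C, D}: busing cost 98 + fixed 80 = 178.
Compare {C, D}: busing cost 140 + fixed 40 = 180.
All other subsets cost ≥ 169. Minimum total cost: 167.

167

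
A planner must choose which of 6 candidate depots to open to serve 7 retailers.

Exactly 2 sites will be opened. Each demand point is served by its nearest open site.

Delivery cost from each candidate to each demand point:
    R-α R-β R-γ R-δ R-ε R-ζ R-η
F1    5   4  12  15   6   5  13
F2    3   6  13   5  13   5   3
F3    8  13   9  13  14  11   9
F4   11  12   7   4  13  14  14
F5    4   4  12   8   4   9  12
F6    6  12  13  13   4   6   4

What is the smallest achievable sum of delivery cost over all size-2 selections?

36

Open {F2, F5}.
  R-α→F2 3, R-β→F5 4, R-γ→F5 12, R-δ→F2 5, R-ε→F5 4, R-ζ→F2 5, R-η→F2 3  ⇒ total 36.
Compare {F1, F2}: total 38.
Compare {F2, F6}: total 39.
No size-2 selection does better; minimum is 36.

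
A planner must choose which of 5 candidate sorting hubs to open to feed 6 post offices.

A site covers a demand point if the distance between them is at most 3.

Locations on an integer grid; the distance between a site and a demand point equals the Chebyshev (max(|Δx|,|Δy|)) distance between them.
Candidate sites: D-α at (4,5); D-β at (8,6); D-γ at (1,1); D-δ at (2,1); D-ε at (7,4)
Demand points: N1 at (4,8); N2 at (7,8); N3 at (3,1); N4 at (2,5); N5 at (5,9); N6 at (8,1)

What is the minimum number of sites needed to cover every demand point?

Coverage sets (demand points within 3 of each site):
  D-α: {N1, N2, N4}
  D-β: {N2, N5}
  D-γ: {N3}
  D-δ: {N3}
  D-ε: {N6}
No 3 sites suffice: every size-3 union leaves at least one demand point uncovered.
But {D-α, D-β, D-γ, D-ε} covers everything, so the minimum is 4.

4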